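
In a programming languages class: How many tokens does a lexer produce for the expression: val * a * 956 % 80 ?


Scanning 'val * a * 956 % 80'
Token 1: 'val' -> identifier
Token 2: '*' -> operator
Token 3: 'a' -> identifier
Token 4: '*' -> operator
Token 5: '956' -> integer_literal
Token 6: '%' -> operator
Token 7: '80' -> integer_literal
Total tokens: 7

7


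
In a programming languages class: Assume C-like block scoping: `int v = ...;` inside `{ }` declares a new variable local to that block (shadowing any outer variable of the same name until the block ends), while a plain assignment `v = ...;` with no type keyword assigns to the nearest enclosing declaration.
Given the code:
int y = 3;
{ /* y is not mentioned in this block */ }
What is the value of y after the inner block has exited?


Analyzing scoping rules:
Outer scope: declares y = 3
Inner block: y is neither redeclared nor assigned -> unchanged
After the block -> 3
Result: 3

3


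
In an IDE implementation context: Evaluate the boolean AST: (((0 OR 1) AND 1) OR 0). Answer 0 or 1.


Step 1: Evaluate inner node
  0 OR 1 = 1
Step 2: Evaluate next node
  1 AND 1 = 1
Step 3: Evaluate root node
  1 OR 0 = 1

1


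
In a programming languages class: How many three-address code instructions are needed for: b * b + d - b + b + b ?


Expression: b * b + d - b + b + b
Generating three-address code (respecting * over +/- precedence):
  Instruction 1: t1 = b * b
  Instruction 2: t2 = t1 + d
  Instruction 3: t3 = t2 - b
  Instruction 4: t4 = t3 + b
  Instruction 5: t5 = t4 + b
Total instructions: 5

5


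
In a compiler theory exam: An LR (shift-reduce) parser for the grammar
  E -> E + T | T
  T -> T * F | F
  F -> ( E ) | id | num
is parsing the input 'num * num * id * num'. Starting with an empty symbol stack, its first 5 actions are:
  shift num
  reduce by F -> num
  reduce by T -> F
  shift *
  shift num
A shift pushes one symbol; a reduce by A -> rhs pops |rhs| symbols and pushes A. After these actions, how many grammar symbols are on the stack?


Tracking the symbol stack through each action:
  Action 1: shift 'num' : push -> stack = [num] (size 1)
  Action 2: reduce by F -> num : pop 1, push F -> stack = [F] (size 1)
  Action 3: reduce by T -> F : pop 1, push T -> stack = [T] (size 1)
  Action 4: shift '*' : push -> stack = [T, *] (size 2)
  Action 5: shift 'num' : push -> stack = [T, *, num] (size 3)
Final stack size: 3

3


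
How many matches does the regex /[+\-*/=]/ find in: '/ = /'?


Pattern: /[+\-*/=]/ (operators)
Input: '/ = /'
Scanning for matches:
  Match 1: '/'
  Match 2: '='
  Match 3: '/'
Total matches: 3

3


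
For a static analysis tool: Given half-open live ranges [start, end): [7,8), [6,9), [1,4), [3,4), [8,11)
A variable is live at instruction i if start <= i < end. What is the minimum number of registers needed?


Live ranges:
  Var0: [7, 8)
  Var1: [6, 9)
  Var2: [1, 4)
  Var3: [3, 4)
  Var4: [8, 11)
Sweep-line events (position, delta, active):
  pos=1 start -> active=1
  pos=3 start -> active=2
  pos=4 end -> active=1
  pos=4 end -> active=0
  pos=6 start -> active=1
  pos=7 start -> active=2
  pos=8 end -> active=1
  pos=8 start -> active=2
  pos=9 end -> active=1
  pos=11 end -> active=0
Maximum simultaneous active: 2
Minimum registers needed: 2

2


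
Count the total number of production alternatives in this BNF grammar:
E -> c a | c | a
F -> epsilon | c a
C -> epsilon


Counting alternatives per rule:
  E: 3 alternative(s)
  F: 2 alternative(s)
  C: 1 alternative(s)
Sum: 3 + 2 + 1 = 6

6


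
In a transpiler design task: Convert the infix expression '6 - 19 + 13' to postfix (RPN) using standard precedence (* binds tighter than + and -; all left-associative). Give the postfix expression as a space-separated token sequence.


Applying the shunting-yard algorithm:
  Operand 6 -> output
  Push '-' onto operator stack -> op-stack: [-]
  Operand 19 -> output
  See '+' (prec 1); top '-' (prec 1) >= it -> pop '-' to output
  Push '+' onto operator stack -> op-stack: [+]
  Operand 13 -> output
  End of input: pop '+' to output
Postfix result: 6 19 - 13 +

6 19 - 13 +


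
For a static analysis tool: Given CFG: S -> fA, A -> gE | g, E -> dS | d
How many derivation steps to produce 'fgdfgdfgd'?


Grammar: S -> fA, A -> gE | g, E -> dS | d
Deriving 'fgdfgdfgd':
Step 1: S -> fA => fA
Step 2: A -> gE => fgE
Step 3: E -> dS => fgdS
Step 4: S -> fA => fgdfA
Step 5: A -> gE => fgdfgE
Step 6: E -> dS => fgdfgdS
Step 7: S -> fA => fgdfgdfA
Step 8: A -> gE => fgdfgdfgE
Step 9: E -> d => fgdfgdfgd
Total derivation steps: 9

9


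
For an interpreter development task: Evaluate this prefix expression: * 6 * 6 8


Parsing prefix expression: * 6 * 6 8
Step 1: Innermost operation '* 6 8'
  6 * 8 = 48
Step 2: Outer operation '* 6 [48]'
  6 * 48 = 288

288


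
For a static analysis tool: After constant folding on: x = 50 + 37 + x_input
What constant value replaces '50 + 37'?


Identifying constant sub-expression:
  Original: x = 50 + 37 + x_input
  50 and 37 are both compile-time constants
  Evaluating: 50 + 37 = 87
  After folding: x = 87 + x_input

87


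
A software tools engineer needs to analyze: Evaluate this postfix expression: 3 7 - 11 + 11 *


Processing tokens left to right:
Push 3, Push 7
Pop 3 and 7, compute 3 - 7 = -4, push -4
Push 11
Pop -4 and 11, compute -4 + 11 = 7, push 7
Push 11
Pop 7 and 11, compute 7 * 11 = 77, push 77
Stack result: 77

77


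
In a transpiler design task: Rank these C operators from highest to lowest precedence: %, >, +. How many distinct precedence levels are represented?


Looking up precedence for each operator:
  % -> precedence 6
  > -> precedence 4
  + -> precedence 5
Sorted highest to lowest: %, +, >
Distinct precedence values: [6, 5, 4]
Number of distinct levels: 3

3


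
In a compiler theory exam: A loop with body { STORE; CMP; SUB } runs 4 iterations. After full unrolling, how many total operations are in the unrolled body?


Loop body operations: STORE, CMP, SUB (3 ops per iteration)
Unrolling 4 iterations:
  Iteration 1: STORE, CMP, SUB (3 ops)
  Iteration 2: STORE, CMP, SUB (3 ops)
  Iteration 3: STORE, CMP, SUB (3 ops)
  Iteration 4: STORE, CMP, SUB (3 ops)
Total: 4 iterations * 3 ops/iter = 12 operations

12


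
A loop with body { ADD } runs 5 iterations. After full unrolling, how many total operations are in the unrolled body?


Loop body operations: ADD (1 op per iteration)
Unrolling 5 iterations:
  Iteration 1: ADD (1 ops)
  Iteration 2: ADD (1 ops)
  Iteration 3: ADD (1 ops)
  Iteration 4: ADD (1 ops)
  Iteration 5: ADD (1 ops)
Total: 5 iterations * 1 ops/iter = 5 operations

5


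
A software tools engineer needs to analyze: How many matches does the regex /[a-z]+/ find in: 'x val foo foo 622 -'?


Pattern: /[a-z]+/ (identifiers)
Input: 'x val foo foo 622 -'
Scanning for matches:
  Match 1: 'x'
  Match 2: 'val'
  Match 3: 'foo'
  Match 4: 'foo'
Total matches: 4

4


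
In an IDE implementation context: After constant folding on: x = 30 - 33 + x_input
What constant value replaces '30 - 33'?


Identifying constant sub-expression:
  Original: x = 30 - 33 + x_input
  30 and 33 are both compile-time constants
  Evaluating: 30 - 33 = -3
  After folding: x = -3 + x_input

-3


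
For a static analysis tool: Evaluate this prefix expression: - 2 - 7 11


Parsing prefix expression: - 2 - 7 11
Step 1: Innermost operation '- 7 11'
  7 - 11 = -4
Step 2: Outer operation '- 2 [-4]'
  2 - -4 = 6

6


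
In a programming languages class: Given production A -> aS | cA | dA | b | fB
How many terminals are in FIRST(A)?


Production: A -> aS | cA | dA | b | fB
Examining each alternative for leading terminals:
  A -> aS : first terminal = 'a'
  A -> cA : first terminal = 'c'
  A -> dA : first terminal = 'd'
  A -> b : first terminal = 'b'
  A -> fB : first terminal = 'f'
FIRST(A) = {a, b, c, d, f}
Count: 5

5


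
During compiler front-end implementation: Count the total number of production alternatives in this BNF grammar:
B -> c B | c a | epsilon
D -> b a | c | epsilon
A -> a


Counting alternatives per rule:
  B: 3 alternative(s)
  D: 3 alternative(s)
  A: 1 alternative(s)
Sum: 3 + 3 + 1 = 7

7


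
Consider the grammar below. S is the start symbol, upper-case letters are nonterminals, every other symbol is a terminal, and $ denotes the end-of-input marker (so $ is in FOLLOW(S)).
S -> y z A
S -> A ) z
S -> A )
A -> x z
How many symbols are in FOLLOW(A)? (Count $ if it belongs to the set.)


S is the start symbol and does not occur in any rule body, so FOLLOW(S) = {$}.
Examining every occurrence of A in a rule body:
  S -> y z A : A is at the right end -> add FOLLOW(S) = {$}
  S -> A ) z : A is followed by terminal ')' -> add ')'
  S -> A ) : A is followed by terminal ')' -> add ')' (already in the set)
  A -> x z : A does not occur in the body -> contributes nothing
FOLLOW(A) = {), $}
Count: 2

2


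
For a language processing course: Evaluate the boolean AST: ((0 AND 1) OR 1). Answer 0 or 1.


Step 1: Evaluate inner node
  0 AND 1 = 0
Step 2: Evaluate root node
  0 OR 1 = 1

1


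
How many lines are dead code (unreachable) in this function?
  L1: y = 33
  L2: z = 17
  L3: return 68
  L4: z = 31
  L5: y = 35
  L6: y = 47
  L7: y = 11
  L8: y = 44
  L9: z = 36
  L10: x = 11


Analyzing control flow:
  L1: reachable (before return)
  L2: reachable (before return)
  L3: reachable (return statement)
  L4: DEAD (after return at L3)
  L5: DEAD (after return at L3)
  L6: DEAD (after return at L3)
  L7: DEAD (after return at L3)
  L8: DEAD (after return at L3)
  L9: DEAD (after return at L3)
  L10: DEAD (after return at L3)
Return at L3, total lines = 10
Dead lines: L4 through L10
Count: 7

7


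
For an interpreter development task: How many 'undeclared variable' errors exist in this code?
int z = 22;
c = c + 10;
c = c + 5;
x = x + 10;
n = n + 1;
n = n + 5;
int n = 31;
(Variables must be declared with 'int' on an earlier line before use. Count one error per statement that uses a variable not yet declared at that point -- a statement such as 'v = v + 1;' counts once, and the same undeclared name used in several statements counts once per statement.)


Scanning code line by line:
  Line 1: declare 'z' -> declared = ['z']
  Line 2: use 'c' -> ERROR (undeclared)
  Line 3: use 'c' -> ERROR (undeclared)
  Line 4: use 'x' -> ERROR (undeclared)
  Line 5: use 'n' -> ERROR (undeclared)
  Line 6: use 'n' -> ERROR (undeclared)
  Line 7: declare 'n' -> declared = ['n', 'z']
Total undeclared variable errors: 5

5


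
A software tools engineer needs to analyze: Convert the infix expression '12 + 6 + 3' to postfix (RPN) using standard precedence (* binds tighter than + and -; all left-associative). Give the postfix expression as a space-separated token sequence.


Applying the shunting-yard algorithm:
  Operand 12 -> output
  Push '+' onto operator stack -> op-stack: [+]
  Operand 6 -> output
  See '+' (prec 1); top '+' (prec 1) >= it -> pop '+' to output
  Push '+' onto operator stack -> op-stack: [+]
  Operand 3 -> output
  End of input: pop '+' to output
Postfix result: 12 6 + 3 +

12 6 + 3 +


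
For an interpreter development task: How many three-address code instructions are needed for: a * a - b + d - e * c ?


Expression: a * a - b + d - e * c
Generating three-address code (respecting * over +/- precedence):
  Instruction 1: t1 = a * a
  Instruction 2: t2 = e * c
  Instruction 3: t3 = t1 - b
  Instruction 4: t4 = t3 + d
  Instruction 5: t5 = t4 - t2
Total instructions: 5

5


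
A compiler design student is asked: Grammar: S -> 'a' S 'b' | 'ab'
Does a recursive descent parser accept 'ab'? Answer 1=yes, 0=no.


Grammar accepts strings of the form a^n b^n (n >= 1)
Word: 'ab'
Counting: 1 a's and 1 b's
Check: 1 == 1? Yes
Derivation (S -> aSb applied 0 time(s), then S -> ab): S => ab
Accepted

1


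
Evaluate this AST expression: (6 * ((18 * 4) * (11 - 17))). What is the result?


Expression: (6 * ((18 * 4) * (11 - 17)))
Evaluating step by step:
  18 * 4 = 72
  11 - 17 = -6
  72 * -6 = -432
  6 * -432 = -2592
Result: -2592

-2592


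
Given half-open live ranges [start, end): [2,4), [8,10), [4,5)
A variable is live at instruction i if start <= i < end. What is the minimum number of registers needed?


Live ranges:
  Var0: [2, 4)
  Var1: [8, 10)
  Var2: [4, 5)
Sweep-line events (position, delta, active):
  pos=2 start -> active=1
  pos=4 end -> active=0
  pos=4 start -> active=1
  pos=5 end -> active=0
  pos=8 start -> active=1
  pos=10 end -> active=0
Maximum simultaneous active: 1
Minimum registers needed: 1

1


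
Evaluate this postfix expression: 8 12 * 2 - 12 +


Processing tokens left to right:
Push 8, Push 12
Pop 8 and 12, compute 8 * 12 = 96, push 96
Push 2
Pop 96 and 2, compute 96 - 2 = 94, push 94
Push 12
Pop 94 and 12, compute 94 + 12 = 106, push 106
Stack result: 106

106


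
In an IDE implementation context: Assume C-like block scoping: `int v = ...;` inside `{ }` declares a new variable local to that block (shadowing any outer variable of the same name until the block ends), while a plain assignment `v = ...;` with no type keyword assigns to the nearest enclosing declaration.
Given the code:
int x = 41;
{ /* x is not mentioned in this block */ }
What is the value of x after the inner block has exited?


Analyzing scoping rules:
Outer scope: declares x = 41
Inner block: x is neither redeclared nor assigned -> unchanged
After the block -> 41
Result: 41

41


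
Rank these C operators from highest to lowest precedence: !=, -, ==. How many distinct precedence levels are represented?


Looking up precedence for each operator:
  != -> precedence 3
  - -> precedence 5
  == -> precedence 3
Sorted highest to lowest: -, !=, ==
Distinct precedence values: [5, 3]
Number of distinct levels: 2

2


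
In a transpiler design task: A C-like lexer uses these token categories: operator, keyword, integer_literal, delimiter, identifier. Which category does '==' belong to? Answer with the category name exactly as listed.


Token: '=='
Checking categories:
  identifier: no
  integer_literal: no
  operator: YES
  keyword: no
  delimiter: no
Category: operator

operator


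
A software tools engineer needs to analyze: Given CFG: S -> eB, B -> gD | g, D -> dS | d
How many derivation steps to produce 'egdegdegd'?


Grammar: S -> eB, B -> gD | g, D -> dS | d
Deriving 'egdegdegd':
Step 1: S -> eB => eB
Step 2: B -> gD => egD
Step 3: D -> dS => egdS
Step 4: S -> eB => egdeB
Step 5: B -> gD => egdegD
Step 6: D -> dS => egdegdS
Step 7: S -> eB => egdegdeB
Step 8: B -> gD => egdegdegD
Step 9: D -> d => egdegdegd
Total derivation steps: 9

9


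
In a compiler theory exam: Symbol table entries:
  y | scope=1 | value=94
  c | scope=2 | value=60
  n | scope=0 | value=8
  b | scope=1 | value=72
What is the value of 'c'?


Searching symbol table for 'c':
  y | scope=1 | value=94
  c | scope=2 | value=60 <- MATCH
  n | scope=0 | value=8
  b | scope=1 | value=72
Found 'c' at scope 2 with value 60

60


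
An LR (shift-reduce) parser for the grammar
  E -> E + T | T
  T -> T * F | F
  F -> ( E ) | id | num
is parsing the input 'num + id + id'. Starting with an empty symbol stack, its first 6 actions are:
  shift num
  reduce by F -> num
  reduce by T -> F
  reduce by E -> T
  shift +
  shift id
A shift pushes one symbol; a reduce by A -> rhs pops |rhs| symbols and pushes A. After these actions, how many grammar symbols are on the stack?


Tracking the symbol stack through each action:
  Action 1: shift 'num' : push -> stack = [num] (size 1)
  Action 2: reduce by F -> num : pop 1, push F -> stack = [F] (size 1)
  Action 3: reduce by T -> F : pop 1, push T -> stack = [T] (size 1)
  Action 4: reduce by E -> T : pop 1, push E -> stack = [E] (size 1)
  Action 5: shift '+' : push -> stack = [E, +] (size 2)
  Action 6: shift 'id' : push -> stack = [E, +, id] (size 3)
Final stack size: 3

3


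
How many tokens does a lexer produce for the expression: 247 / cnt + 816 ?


Scanning '247 / cnt + 816'
Token 1: '247' -> integer_literal
Token 2: '/' -> operator
Token 3: 'cnt' -> identifier
Token 4: '+' -> operator
Token 5: '816' -> integer_literal
Total tokens: 5

5


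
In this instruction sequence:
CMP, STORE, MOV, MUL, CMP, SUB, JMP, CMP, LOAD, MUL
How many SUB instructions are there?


Scanning instruction sequence for SUB:
  Position 1: CMP
  Position 2: STORE
  Position 3: MOV
  Position 4: MUL
  Position 5: CMP
  Position 6: SUB <- MATCH
  Position 7: JMP
  Position 8: CMP
  Position 9: LOAD
  Position 10: MUL
Matches at positions: [6]
Total SUB count: 1

1


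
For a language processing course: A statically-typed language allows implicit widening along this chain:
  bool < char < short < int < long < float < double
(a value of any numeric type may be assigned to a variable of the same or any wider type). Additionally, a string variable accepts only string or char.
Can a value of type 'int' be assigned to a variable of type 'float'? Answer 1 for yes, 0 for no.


Target variable type: float
Source value type: int
Numeric ranks: int=3, float=5
Widening allowed iff rank(source) <= rank(target): 3 <= 5? Yes
Result: 1

1


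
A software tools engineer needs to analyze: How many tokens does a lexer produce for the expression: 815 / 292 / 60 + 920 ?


Scanning '815 / 292 / 60 + 920'
Token 1: '815' -> integer_literal
Token 2: '/' -> operator
Token 3: '292' -> integer_literal
Token 4: '/' -> operator
Token 5: '60' -> integer_literal
Token 6: '+' -> operator
Token 7: '920' -> integer_literal
Total tokens: 7

7


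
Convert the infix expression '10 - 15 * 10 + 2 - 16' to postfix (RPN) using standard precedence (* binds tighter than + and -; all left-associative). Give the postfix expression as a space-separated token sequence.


Applying the shunting-yard algorithm:
  Operand 10 -> output
  Push '-' onto operator stack -> op-stack: [-]
  Operand 15 -> output
  Push '*' onto operator stack -> op-stack: [-, *]
  Operand 10 -> output
  See '+' (prec 1); top '*' (prec 2) >= it -> pop '*' to output
  See '+' (prec 1); top '-' (prec 1) >= it -> pop '-' to output
  Push '+' onto operator stack -> op-stack: [+]
  Operand 2 -> output
  See '-' (prec 1); top '+' (prec 1) >= it -> pop '+' to output
  Push '-' onto operator stack -> op-stack: [-]
  Operand 16 -> output
  End of input: pop '-' to output
Postfix result: 10 15 10 * - 2 + 16 -

10 15 10 * - 2 + 16 -


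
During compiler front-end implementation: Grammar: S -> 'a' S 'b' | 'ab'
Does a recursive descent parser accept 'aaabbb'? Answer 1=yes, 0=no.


Grammar accepts strings of the form a^n b^n (n >= 1)
Word: 'aaabbb'
Counting: 3 a's and 3 b's
Check: 3 == 3? Yes
Derivation (S -> aSb applied 2 time(s), then S -> ab): S => aSb => aaSbb => aaabbb
Accepted

1


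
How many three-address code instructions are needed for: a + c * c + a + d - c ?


Expression: a + c * c + a + d - c
Generating three-address code (respecting * over +/- precedence):
  Instruction 1: t1 = c * c
  Instruction 2: t2 = a + t1
  Instruction 3: t3 = t2 + a
  Instruction 4: t4 = t3 + d
  Instruction 5: t5 = t4 - c
Total instructions: 5

5


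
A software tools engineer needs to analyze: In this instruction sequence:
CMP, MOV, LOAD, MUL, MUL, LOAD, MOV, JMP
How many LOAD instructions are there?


Scanning instruction sequence for LOAD:
  Position 1: CMP
  Position 2: MOV
  Position 3: LOAD <- MATCH
  Position 4: MUL
  Position 5: MUL
  Position 6: LOAD <- MATCH
  Position 7: MOV
  Position 8: JMP
Matches at positions: [3, 6]
Total LOAD count: 2

2


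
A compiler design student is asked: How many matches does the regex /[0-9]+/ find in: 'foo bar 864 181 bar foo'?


Pattern: /[0-9]+/ (int literals)
Input: 'foo bar 864 181 bar foo'
Scanning for matches:
  Match 1: '864'
  Match 2: '181'
Total matches: 2

2


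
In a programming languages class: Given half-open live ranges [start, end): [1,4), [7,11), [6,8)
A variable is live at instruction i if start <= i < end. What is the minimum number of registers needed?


Live ranges:
  Var0: [1, 4)
  Var1: [7, 11)
  Var2: [6, 8)
Sweep-line events (position, delta, active):
  pos=1 start -> active=1
  pos=4 end -> active=0
  pos=6 start -> active=1
  pos=7 start -> active=2
  pos=8 end -> active=1
  pos=11 end -> active=0
Maximum simultaneous active: 2
Minimum registers needed: 2

2


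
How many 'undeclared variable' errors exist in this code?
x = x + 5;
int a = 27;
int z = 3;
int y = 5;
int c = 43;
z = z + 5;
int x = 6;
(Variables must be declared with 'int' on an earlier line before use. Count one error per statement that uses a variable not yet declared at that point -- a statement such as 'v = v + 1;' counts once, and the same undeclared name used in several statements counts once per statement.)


Scanning code line by line:
  Line 1: use 'x' -> ERROR (undeclared)
  Line 2: declare 'a' -> declared = ['a']
  Line 3: declare 'z' -> declared = ['a', 'z']
  Line 4: declare 'y' -> declared = ['a', 'y', 'z']
  Line 5: declare 'c' -> declared = ['a', 'c', 'y', 'z']
  Line 6: use 'z' -> OK (declared)
  Line 7: declare 'x' -> declared = ['a', 'c', 'x', 'y', 'z']
Total undeclared variable errors: 1

1


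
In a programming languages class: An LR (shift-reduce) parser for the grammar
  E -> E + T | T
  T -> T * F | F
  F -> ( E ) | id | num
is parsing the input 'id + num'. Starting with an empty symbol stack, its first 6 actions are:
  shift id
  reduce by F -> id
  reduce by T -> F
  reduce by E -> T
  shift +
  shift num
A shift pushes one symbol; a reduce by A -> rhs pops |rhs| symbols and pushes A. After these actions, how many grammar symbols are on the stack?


Tracking the symbol stack through each action:
  Action 1: shift 'id' : push -> stack = [id] (size 1)
  Action 2: reduce by F -> id : pop 1, push F -> stack = [F] (size 1)
  Action 3: reduce by T -> F : pop 1, push T -> stack = [T] (size 1)
  Action 4: reduce by E -> T : pop 1, push E -> stack = [E] (size 1)
  Action 5: shift '+' : push -> stack = [E, +] (size 2)
  Action 6: shift 'num' : push -> stack = [E, +, num] (size 3)
Final stack size: 3

3


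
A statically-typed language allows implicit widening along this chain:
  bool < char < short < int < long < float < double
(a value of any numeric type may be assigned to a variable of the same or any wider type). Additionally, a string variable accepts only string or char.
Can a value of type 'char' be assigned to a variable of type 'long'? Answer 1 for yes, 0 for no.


Target variable type: long
Source value type: char
Numeric ranks: char=1, long=4
Widening allowed iff rank(source) <= rank(target): 1 <= 4? Yes
Result: 1

1


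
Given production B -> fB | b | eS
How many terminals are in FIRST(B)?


Production: B -> fB | b | eS
Examining each alternative for leading terminals:
  B -> fB : first terminal = 'f'
  B -> b : first terminal = 'b'
  B -> eS : first terminal = 'e'
FIRST(B) = {b, e, f}
Count: 3

3


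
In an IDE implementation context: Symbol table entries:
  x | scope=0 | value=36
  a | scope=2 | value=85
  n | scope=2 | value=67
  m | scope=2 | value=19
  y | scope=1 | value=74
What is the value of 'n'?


Searching symbol table for 'n':
  x | scope=0 | value=36
  a | scope=2 | value=85
  n | scope=2 | value=67 <- MATCH
  m | scope=2 | value=19
  y | scope=1 | value=74
Found 'n' at scope 2 with value 67

67


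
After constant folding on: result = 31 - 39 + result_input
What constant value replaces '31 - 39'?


Identifying constant sub-expression:
  Original: result = 31 - 39 + result_input
  31 and 39 are both compile-time constants
  Evaluating: 31 - 39 = -8
  After folding: result = -8 + result_input

-8


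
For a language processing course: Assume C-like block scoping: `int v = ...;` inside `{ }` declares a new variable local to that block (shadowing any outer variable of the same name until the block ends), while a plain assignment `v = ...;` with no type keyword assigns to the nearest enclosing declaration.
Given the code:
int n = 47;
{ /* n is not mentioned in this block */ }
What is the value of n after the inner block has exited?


Analyzing scoping rules:
Outer scope: declares n = 47
Inner block: n is neither redeclared nor assigned -> unchanged
After the block -> 47
Result: 47

47


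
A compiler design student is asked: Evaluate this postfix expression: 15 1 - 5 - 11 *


Processing tokens left to right:
Push 15, Push 1
Pop 15 and 1, compute 15 - 1 = 14, push 14
Push 5
Pop 14 and 5, compute 14 - 5 = 9, push 9
Push 11
Pop 9 and 11, compute 9 * 11 = 99, push 99
Stack result: 99

99


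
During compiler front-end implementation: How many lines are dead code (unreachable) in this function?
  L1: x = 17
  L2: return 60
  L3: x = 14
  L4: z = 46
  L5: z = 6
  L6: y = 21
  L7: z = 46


Analyzing control flow:
  L1: reachable (before return)
  L2: reachable (return statement)
  L3: DEAD (after return at L2)
  L4: DEAD (after return at L2)
  L5: DEAD (after return at L2)
  L6: DEAD (after return at L2)
  L7: DEAD (after return at L2)
Return at L2, total lines = 7
Dead lines: L3 through L7
Count: 5

5


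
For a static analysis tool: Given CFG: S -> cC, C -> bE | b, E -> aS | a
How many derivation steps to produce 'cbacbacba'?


Grammar: S -> cC, C -> bE | b, E -> aS | a
Deriving 'cbacbacba':
Step 1: S -> cC => cC
Step 2: C -> bE => cbE
Step 3: E -> aS => cbaS
Step 4: S -> cC => cbacC
Step 5: C -> bE => cbacbE
Step 6: E -> aS => cbacbaS
Step 7: S -> cC => cbacbacC
Step 8: C -> bE => cbacbacbE
Step 9: E -> a => cbacbacba
Total derivation steps: 9

9


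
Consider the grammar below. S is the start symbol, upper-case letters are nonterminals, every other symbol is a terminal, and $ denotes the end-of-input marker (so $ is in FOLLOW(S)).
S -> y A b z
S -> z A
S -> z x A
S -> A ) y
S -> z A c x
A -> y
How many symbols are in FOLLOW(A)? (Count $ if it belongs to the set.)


S is the start symbol and does not occur in any rule body, so FOLLOW(S) = {$}.
Examining every occurrence of A in a rule body:
  S -> y A b z : A is followed by terminal 'b' -> add 'b'
  S -> z A : A is at the right end -> add FOLLOW(S) = {$}
  S -> z x A : A is at the right end -> add FOLLOW(S) = {$} (already in the set)
  S -> A ) y : A is followed by terminal ')' -> add ')'
  S -> z A c x : A is followed by terminal 'c' -> add 'c'
  A -> y : A does not occur in the body -> contributes nothing
FOLLOW(A) = {), b, c, $}
Count: 4

4


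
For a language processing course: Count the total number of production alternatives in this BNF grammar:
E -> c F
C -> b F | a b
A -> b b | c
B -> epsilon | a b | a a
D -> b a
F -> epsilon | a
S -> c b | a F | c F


Counting alternatives per rule:
  E: 1 alternative(s)
  C: 2 alternative(s)
  A: 2 alternative(s)
  B: 3 alternative(s)
  D: 1 alternative(s)
  F: 2 alternative(s)
  S: 3 alternative(s)
Sum: 1 + 2 + 2 + 3 + 1 + 2 + 3 = 14

14


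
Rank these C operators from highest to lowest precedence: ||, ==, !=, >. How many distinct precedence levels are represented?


Looking up precedence for each operator:
  || -> precedence 1
  == -> precedence 3
  != -> precedence 3
  > -> precedence 4
Sorted highest to lowest: >, ==, !=, ||
Distinct precedence values: [4, 3, 1]
Number of distinct levels: 3

3


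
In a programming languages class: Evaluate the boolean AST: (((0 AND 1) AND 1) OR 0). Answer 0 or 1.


Step 1: Evaluate inner node
  0 AND 1 = 0
Step 2: Evaluate next node
  0 AND 1 = 0
Step 3: Evaluate root node
  0 OR 0 = 0

0


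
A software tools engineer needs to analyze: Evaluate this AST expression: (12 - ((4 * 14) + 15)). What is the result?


Expression: (12 - ((4 * 14) + 15))
Evaluating step by step:
  4 * 14 = 56
  56 + 15 = 71
  12 - 71 = -59
Result: -59

-59


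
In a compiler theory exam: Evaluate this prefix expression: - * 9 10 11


Parsing prefix expression: - * 9 10 11
Step 1: Innermost operation '* 9 10'
  9 * 10 = 90
Step 2: Outer operation '- [90] 11'
  90 - 11 = 79

79


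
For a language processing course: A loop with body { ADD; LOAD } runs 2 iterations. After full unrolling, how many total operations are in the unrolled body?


Loop body operations: ADD, LOAD (2 ops per iteration)
Unrolling 2 iterations:
  Iteration 1: ADD, LOAD (2 ops)
  Iteration 2: ADD, LOAD (2 ops)
Total: 2 iterations * 2 ops/iter = 4 operations

4


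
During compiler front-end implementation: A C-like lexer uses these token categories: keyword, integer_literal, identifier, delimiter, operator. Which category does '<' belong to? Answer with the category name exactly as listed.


Token: '<'
Checking categories:
  identifier: no
  integer_literal: no
  operator: YES
  keyword: no
  delimiter: no
Category: operator

operator


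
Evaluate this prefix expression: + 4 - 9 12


Parsing prefix expression: + 4 - 9 12
Step 1: Innermost operation '- 9 12'
  9 - 12 = -3
Step 2: Outer operation '+ 4 [-3]'
  4 + -3 = 1

1


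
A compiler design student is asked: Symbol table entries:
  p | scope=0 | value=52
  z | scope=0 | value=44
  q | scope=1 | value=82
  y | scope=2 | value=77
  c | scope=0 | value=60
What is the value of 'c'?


Searching symbol table for 'c':
  p | scope=0 | value=52
  z | scope=0 | value=44
  q | scope=1 | value=82
  y | scope=2 | value=77
  c | scope=0 | value=60 <- MATCH
Found 'c' at scope 0 with value 60

60


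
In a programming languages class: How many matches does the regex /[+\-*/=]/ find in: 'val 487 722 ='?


Pattern: /[+\-*/=]/ (operators)
Input: 'val 487 722 ='
Scanning for matches:
  Match 1: '='
Total matches: 1

1


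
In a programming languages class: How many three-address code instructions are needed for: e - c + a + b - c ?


Expression: e - c + a + b - c
Generating three-address code (respecting * over +/- precedence):
  Instruction 1: t1 = e - c
  Instruction 2: t2 = t1 + a
  Instruction 3: t3 = t2 + b
  Instruction 4: t4 = t3 - c
Total instructions: 4

4


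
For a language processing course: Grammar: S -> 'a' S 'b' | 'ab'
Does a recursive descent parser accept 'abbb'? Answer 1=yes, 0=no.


Grammar accepts strings of the form a^n b^n (n >= 1)
Word: 'abbb'
Counting: 1 a's and 3 b's
Check: 1 == 3? No
Mismatch: a-count != b-count
Rejected

0


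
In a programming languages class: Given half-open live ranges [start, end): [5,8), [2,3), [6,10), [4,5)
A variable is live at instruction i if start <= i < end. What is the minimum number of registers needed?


Live ranges:
  Var0: [5, 8)
  Var1: [2, 3)
  Var2: [6, 10)
  Var3: [4, 5)
Sweep-line events (position, delta, active):
  pos=2 start -> active=1
  pos=3 end -> active=0
  pos=4 start -> active=1
  pos=5 end -> active=0
  pos=5 start -> active=1
  pos=6 start -> active=2
  pos=8 end -> active=1
  pos=10 end -> active=0
Maximum simultaneous active: 2
Minimum registers needed: 2

2


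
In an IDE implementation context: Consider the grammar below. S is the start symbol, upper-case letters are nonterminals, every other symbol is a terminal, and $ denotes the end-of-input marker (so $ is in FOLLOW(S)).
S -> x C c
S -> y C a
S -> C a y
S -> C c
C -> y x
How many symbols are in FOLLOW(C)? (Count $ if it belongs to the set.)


S is the start symbol and does not occur in any rule body, so FOLLOW(S) = {$}.
Examining every occurrence of C in a rule body:
  S -> x C c : C is followed by terminal 'c' -> add 'c'
  S -> y C a : C is followed by terminal 'a' -> add 'a'
  S -> C a y : C is followed by terminal 'a' -> add 'a' (already in the set)
  S -> C c : C is followed by terminal 'c' -> add 'c' (already in the set)
  C -> y x : C does not occur in the body -> contributes nothing
FOLLOW(C) = {a, c}
Count: 2

2


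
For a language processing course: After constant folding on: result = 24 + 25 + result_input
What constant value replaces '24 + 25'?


Identifying constant sub-expression:
  Original: result = 24 + 25 + result_input
  24 and 25 are both compile-time constants
  Evaluating: 24 + 25 = 49
  After folding: result = 49 + result_input

49


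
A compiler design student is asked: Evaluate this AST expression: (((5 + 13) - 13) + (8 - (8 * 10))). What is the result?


Expression: (((5 + 13) - 13) + (8 - (8 * 10)))
Evaluating step by step:
  5 + 13 = 18
  18 - 13 = 5
  8 * 10 = 80
  8 - 80 = -72
  5 + -72 = -67
Result: -67

-67


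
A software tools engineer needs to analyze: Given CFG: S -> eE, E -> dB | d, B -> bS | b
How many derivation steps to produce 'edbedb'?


Grammar: S -> eE, E -> dB | d, B -> bS | b
Deriving 'edbedb':
Step 1: S -> eE => eE
Step 2: E -> dB => edB
Step 3: B -> bS => edbS
Step 4: S -> eE => edbeE
Step 5: E -> dB => edbedB
Step 6: B -> b => edbedb
Total derivation steps: 6

6


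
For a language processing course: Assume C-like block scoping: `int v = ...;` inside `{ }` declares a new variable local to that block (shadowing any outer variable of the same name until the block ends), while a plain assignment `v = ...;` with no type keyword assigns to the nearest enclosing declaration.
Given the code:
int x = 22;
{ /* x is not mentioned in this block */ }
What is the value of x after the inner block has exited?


Analyzing scoping rules:
Outer scope: declares x = 22
Inner block: x is neither redeclared nor assigned -> unchanged
After the block -> 22
Result: 22

22


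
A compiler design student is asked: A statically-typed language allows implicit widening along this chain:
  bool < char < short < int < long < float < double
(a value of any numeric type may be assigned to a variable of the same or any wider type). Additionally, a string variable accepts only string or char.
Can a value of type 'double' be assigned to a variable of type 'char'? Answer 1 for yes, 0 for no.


Target variable type: char
Source value type: double
Numeric ranks: double=6, char=1
Widening allowed iff rank(source) <= rank(target): 6 <= 1? No
Result: 0

0


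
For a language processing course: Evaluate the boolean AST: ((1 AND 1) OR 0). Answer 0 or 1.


Step 1: Evaluate inner node
  1 AND 1 = 1
Step 2: Evaluate root node
  1 OR 0 = 1

1


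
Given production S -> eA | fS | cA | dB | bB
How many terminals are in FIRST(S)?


Production: S -> eA | fS | cA | dB | bB
Examining each alternative for leading terminals:
  S -> eA : first terminal = 'e'
  S -> fS : first terminal = 'f'
  S -> cA : first terminal = 'c'
  S -> dB : first terminal = 'd'
  S -> bB : first terminal = 'b'
FIRST(S) = {b, c, d, e, f}
Count: 5

5


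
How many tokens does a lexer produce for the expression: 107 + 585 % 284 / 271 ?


Scanning '107 + 585 % 284 / 271'
Token 1: '107' -> integer_literal
Token 2: '+' -> operator
Token 3: '585' -> integer_literal
Token 4: '%' -> operator
Token 5: '284' -> integer_literal
Token 6: '/' -> operator
Token 7: '271' -> integer_literal
Total tokens: 7

7


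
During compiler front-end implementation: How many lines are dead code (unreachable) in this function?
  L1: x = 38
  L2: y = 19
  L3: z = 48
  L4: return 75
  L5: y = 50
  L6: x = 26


Analyzing control flow:
  L1: reachable (before return)
  L2: reachable (before return)
  L3: reachable (before return)
  L4: reachable (return statement)
  L5: DEAD (after return at L4)
  L6: DEAD (after return at L4)
Return at L4, total lines = 6
Dead lines: L5 through L6
Count: 2

2


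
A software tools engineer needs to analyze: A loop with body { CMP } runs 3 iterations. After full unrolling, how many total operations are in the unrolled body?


Loop body operations: CMP (1 op per iteration)
Unrolling 3 iterations:
  Iteration 1: CMP (1 ops)
  Iteration 2: CMP (1 ops)
  Iteration 3: CMP (1 ops)
Total: 3 iterations * 1 ops/iter = 3 operations

3


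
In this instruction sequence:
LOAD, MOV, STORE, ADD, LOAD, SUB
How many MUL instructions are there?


Scanning instruction sequence for MUL:
  Position 1: LOAD
  Position 2: MOV
  Position 3: STORE
  Position 4: ADD
  Position 5: LOAD
  Position 6: SUB
Matches at positions: []
Total MUL count: 0

0


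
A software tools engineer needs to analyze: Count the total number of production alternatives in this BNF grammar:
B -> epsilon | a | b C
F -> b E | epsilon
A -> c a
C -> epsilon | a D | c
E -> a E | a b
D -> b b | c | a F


Counting alternatives per rule:
  B: 3 alternative(s)
  F: 2 alternative(s)
  A: 1 alternative(s)
  C: 3 alternative(s)
  E: 2 alternative(s)
  D: 3 alternative(s)
Sum: 3 + 2 + 1 + 3 + 2 + 3 = 14

14


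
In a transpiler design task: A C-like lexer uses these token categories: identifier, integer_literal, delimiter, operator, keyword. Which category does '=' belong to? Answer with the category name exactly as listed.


Token: '='
Checking categories:
  identifier: no
  integer_literal: no
  operator: YES
  keyword: no
  delimiter: no
Category: operator

operator


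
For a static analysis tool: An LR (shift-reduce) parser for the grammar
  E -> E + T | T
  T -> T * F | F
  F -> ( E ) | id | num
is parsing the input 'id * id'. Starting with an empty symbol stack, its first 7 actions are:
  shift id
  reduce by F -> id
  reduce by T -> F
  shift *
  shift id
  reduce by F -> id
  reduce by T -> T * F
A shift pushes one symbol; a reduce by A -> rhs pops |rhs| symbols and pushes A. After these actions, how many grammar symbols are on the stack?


Tracking the symbol stack through each action:
  Action 1: shift 'id' : push -> stack = [id] (size 1)
  Action 2: reduce by F -> id : pop 1, push F -> stack = [F] (size 1)
  Action 3: reduce by T -> F : pop 1, push T -> stack = [T] (size 1)
  Action 4: shift '*' : push -> stack = [T, *] (size 2)
  Action 5: shift 'id' : push -> stack = [T, *, id] (size 3)
  Action 6: reduce by F -> id : pop 1, push F -> stack = [T, *, F] (size 3)
  Action 7: reduce by T -> T * F : pop 3, push T -> stack = [T] (size 1)
Final stack size: 1

1


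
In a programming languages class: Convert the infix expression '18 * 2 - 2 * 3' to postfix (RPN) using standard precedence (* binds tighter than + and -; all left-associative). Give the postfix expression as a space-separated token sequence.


Applying the shunting-yard algorithm:
  Operand 18 -> output
  Push '*' onto operator stack -> op-stack: [*]
  Operand 2 -> output
  See '-' (prec 1); top '*' (prec 2) >= it -> pop '*' to output
  Push '-' onto operator stack -> op-stack: [-]
  Operand 2 -> output
  Push '*' onto operator stack -> op-stack: [-, *]
  Operand 3 -> output
  End of input: pop '*' to output
  End of input: pop '-' to output
Postfix result: 18 2 * 2 3 * -

18 2 * 2 3 * -


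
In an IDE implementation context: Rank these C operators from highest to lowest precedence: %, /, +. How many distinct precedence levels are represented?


Looking up precedence for each operator:
  % -> precedence 6
  / -> precedence 6
  + -> precedence 5
Sorted highest to lowest: %, /, +
Distinct precedence values: [6, 5]
Number of distinct levels: 2

2


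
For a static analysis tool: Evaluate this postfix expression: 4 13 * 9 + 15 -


Processing tokens left to right:
Push 4, Push 13
Pop 4 and 13, compute 4 * 13 = 52, push 52
Push 9
Pop 52 and 9, compute 52 + 9 = 61, push 61
Push 15
Pop 61 and 15, compute 61 - 15 = 46, push 46
Stack result: 46

46


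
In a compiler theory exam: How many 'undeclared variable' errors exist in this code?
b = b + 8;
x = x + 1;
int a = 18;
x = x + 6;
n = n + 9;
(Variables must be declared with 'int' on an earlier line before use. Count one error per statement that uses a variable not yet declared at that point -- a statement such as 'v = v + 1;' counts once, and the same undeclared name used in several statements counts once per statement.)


Scanning code line by line:
  Line 1: use 'b' -> ERROR (undeclared)
  Line 2: use 'x' -> ERROR (undeclared)
  Line 3: declare 'a' -> declared = ['a']
  Line 4: use 'x' -> ERROR (undeclared)
  Line 5: use 'n' -> ERROR (undeclared)
Total undeclared variable errors: 4

4


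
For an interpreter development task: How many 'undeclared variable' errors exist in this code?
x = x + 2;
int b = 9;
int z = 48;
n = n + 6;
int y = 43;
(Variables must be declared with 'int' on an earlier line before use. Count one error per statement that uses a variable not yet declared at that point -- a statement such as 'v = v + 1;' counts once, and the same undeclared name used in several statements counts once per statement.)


Scanning code line by line:
  Line 1: use 'x' -> ERROR (undeclared)
  Line 2: declare 'b' -> declared = ['b']
  Line 3: declare 'z' -> declared = ['b', 'z']
  Line 4: use 'n' -> ERROR (undeclared)
  Line 5: declare 'y' -> declared = ['b', 'y', 'z']
Total undeclared variable errors: 2

2
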